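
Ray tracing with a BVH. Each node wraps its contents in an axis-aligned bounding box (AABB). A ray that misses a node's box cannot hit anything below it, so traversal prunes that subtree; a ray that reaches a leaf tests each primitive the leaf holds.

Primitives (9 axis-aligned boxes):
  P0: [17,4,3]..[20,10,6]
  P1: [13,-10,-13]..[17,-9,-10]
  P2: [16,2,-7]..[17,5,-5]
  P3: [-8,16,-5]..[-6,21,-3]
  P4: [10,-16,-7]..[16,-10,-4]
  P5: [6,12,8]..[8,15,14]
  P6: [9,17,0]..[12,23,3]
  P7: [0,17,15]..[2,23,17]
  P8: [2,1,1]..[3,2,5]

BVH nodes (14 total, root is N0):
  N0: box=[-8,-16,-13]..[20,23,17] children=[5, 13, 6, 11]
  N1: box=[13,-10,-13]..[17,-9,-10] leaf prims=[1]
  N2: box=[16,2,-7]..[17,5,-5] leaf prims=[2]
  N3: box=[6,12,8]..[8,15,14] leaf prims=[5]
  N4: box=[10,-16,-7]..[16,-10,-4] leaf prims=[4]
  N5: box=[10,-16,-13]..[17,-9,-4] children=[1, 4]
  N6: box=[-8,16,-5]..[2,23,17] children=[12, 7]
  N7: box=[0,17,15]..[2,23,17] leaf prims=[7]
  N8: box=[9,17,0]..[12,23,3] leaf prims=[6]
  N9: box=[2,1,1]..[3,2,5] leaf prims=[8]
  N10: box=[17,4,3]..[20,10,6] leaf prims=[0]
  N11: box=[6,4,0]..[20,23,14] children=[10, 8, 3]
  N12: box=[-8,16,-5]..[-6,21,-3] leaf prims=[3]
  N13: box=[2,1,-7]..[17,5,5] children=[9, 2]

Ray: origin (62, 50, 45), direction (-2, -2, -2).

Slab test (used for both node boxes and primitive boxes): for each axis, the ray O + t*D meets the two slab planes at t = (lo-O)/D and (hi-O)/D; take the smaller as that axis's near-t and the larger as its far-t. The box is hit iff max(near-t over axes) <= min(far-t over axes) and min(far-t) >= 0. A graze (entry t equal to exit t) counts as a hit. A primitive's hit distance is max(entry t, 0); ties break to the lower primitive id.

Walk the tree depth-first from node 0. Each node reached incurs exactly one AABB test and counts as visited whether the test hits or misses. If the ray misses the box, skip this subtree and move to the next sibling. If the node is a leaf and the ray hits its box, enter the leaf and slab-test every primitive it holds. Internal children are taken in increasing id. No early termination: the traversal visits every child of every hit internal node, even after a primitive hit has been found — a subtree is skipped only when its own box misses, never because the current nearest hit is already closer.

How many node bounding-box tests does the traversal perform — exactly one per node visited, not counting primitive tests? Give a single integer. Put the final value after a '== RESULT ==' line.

Traverse from the root:
N0 x:[21,35] y:[27/2,33] z:[14,29] -> hit [21,29], descend [5, 6, 11, 13]
  N5 x:[45/2,26] y:[59/2,33] z:[49/2,29] -> miss, prune
  N6 x:[30,35] y:[27/2,17] z:[14,25] -> miss, prune
  N11 x:[21,28] y:[27/2,23] z:[31/2,45/2] -> hit [21,45/2], descend [3, 8, 10]
    N3 x:[27,28] y:[35/2,19] z:[31/2,37/2] -> miss, prune
    N8 x:[25,53/2] y:[27/2,33/2] z:[21,45/2] -> miss, prune
    N10 x:[21,45/2] y:[20,23] z:[39/2,21] -> hit [21,21] leaf, test {P0@t=21}
  N13 x:[45/2,30] y:[45/2,49/2] z:[20,26] -> hit [45/2,49/2], descend [2, 9]
    N2 x:[45/2,23] y:[45/2,24] z:[25,26] -> miss, prune
    N9 x:[59/2,30] y:[24,49/2] z:[20,22] -> miss, prune

10 AABB tests over nodes [0, 5, 6, 11, 3, 8, 10, 13, 2, 9]; 1 leaf entered; closest P0.

== RESULT ==
10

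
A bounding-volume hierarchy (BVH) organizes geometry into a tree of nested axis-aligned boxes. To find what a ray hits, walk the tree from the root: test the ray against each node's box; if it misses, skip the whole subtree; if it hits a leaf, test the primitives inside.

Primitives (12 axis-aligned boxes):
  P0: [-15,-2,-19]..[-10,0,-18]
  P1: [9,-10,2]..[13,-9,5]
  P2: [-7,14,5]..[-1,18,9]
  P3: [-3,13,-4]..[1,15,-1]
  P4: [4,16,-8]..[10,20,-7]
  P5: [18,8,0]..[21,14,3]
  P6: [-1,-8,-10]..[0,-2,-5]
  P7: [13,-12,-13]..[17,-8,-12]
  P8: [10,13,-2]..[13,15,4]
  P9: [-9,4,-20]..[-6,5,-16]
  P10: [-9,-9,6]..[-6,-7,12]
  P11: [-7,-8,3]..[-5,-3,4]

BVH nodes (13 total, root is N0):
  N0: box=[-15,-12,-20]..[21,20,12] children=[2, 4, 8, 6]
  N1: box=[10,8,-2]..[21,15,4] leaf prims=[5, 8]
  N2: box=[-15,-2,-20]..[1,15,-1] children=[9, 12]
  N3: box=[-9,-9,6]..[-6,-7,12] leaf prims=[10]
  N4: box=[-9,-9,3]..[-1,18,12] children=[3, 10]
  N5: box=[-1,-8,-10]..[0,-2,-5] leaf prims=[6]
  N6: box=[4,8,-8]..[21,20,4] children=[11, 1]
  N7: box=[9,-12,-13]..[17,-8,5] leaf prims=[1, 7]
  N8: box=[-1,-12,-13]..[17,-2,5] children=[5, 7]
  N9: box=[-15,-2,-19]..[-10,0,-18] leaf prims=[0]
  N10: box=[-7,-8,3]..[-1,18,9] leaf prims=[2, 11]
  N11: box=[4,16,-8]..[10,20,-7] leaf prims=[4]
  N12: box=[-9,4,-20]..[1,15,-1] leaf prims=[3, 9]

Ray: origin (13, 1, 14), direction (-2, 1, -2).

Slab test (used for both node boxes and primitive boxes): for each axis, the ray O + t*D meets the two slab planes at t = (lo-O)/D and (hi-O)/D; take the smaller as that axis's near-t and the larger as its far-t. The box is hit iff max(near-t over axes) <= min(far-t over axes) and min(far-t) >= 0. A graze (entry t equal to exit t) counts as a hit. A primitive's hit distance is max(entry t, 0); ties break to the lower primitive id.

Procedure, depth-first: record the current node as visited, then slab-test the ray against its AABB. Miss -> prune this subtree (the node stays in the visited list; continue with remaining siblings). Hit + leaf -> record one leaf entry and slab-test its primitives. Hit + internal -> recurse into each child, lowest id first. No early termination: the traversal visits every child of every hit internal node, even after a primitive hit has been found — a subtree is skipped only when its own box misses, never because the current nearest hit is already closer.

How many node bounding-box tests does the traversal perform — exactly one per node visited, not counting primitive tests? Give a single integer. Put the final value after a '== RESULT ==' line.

Trace the traversal:
N0 x:[-4,14] y:[-13,19] z:[1,17] -> hit [1,14], descend [2, 4, 6, 8]
  N2 x:[6,14] y:[-3,14] z:[15/2,17] -> hit [15/2,14], descend [9, 12]
    N9 x:[23/2,14] y:[-3,-1] z:[16,33/2] -> miss, prune
    N12 x:[6,11] y:[3,14] z:[15/2,17] -> hit [15/2,11] leaf, test {P3(miss), P9(miss)}
  N4 x:[7,11] y:[-10,17] z:[1,11/2] -> miss, prune
  N6 x:[-4,9/2] y:[7,19] z:[5,11] -> miss, prune
  N8 x:[-2,7] y:[-13,-3] z:[9/2,27/2] -> miss, prune

Summary -> nodes [0, 2, 9, 12, 4, 6, 8]; box-tests=7; leaf-entries=1; first=miss

== RESULT ==
7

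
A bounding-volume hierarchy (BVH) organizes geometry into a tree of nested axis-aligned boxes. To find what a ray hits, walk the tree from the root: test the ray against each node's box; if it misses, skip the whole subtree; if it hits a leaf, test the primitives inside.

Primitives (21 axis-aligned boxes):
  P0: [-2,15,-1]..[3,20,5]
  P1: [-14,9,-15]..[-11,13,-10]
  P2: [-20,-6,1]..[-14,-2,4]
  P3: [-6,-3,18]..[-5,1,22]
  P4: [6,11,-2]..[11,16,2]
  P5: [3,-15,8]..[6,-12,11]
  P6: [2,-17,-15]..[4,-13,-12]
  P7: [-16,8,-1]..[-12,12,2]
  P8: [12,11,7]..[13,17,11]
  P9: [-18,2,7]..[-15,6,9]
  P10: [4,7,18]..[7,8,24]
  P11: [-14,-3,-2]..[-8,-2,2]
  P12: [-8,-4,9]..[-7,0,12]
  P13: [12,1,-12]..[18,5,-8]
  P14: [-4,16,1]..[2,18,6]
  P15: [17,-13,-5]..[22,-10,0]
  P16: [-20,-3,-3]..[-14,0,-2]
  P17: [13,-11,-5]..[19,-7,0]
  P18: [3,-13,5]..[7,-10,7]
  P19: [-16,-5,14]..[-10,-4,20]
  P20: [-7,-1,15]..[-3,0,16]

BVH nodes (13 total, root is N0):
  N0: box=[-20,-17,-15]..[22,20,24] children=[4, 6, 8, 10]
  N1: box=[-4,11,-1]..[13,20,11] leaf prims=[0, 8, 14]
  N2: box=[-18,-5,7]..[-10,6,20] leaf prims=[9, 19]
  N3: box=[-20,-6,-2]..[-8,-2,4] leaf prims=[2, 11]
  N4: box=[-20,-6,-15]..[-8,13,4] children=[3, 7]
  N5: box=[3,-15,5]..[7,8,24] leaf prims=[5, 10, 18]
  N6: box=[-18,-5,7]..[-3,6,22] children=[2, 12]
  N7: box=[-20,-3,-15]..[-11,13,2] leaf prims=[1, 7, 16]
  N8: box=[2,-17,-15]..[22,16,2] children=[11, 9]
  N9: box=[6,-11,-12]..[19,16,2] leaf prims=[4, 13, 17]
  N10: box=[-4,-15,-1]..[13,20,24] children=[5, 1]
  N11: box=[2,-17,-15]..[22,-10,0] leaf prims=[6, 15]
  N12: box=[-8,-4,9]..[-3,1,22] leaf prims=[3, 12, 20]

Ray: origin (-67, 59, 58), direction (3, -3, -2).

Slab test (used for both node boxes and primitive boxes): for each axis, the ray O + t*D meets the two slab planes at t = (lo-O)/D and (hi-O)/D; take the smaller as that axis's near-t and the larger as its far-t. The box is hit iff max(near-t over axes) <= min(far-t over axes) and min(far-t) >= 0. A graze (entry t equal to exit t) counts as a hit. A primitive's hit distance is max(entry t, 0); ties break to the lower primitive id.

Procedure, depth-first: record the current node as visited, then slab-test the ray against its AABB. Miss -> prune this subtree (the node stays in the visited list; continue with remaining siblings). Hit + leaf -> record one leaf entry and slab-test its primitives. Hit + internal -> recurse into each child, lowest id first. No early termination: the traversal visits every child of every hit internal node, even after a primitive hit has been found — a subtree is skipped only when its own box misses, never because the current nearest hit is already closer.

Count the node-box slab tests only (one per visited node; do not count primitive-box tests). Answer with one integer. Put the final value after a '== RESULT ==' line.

Walk:
N0 x:[47/3,89/3] y:[13,76/3] z:[17,73/2] -> hit [17,76/3], descend [4, 6, 8, 10]
  N4 x:[47/3,59/3] y:[46/3,65/3] z:[27,73/2] -> miss, prune
  N6 x:[49/3,64/3] y:[53/3,64/3] z:[18,51/2] -> hit [18,64/3], descend [2, 12]
    N2 x:[49/3,19] y:[53/3,64/3] z:[19,51/2] -> hit [19,19] leaf, test {P9(miss), P19(miss)}
    N12 x:[59/3,64/3] y:[58/3,21] z:[18,49/2] -> hit [59/3,21] leaf, test {P3(miss), P12(miss), P20(miss)}
  N8 x:[23,89/3] y:[43/3,76/3] z:[28,73/2] -> miss, prune
  N10 x:[21,80/3] y:[13,74/3] z:[17,59/2] -> hit [21,74/3], descend [1, 5]
    N1 x:[21,80/3] y:[13,16] z:[47/2,59/2] -> miss, prune
    N5 x:[70/3,74/3] y:[17,74/3] z:[17,53/2] -> hit [70/3,74/3] leaf, test {P5@t=71/3, P10(miss), P18(miss)}

Summary -> nodes [0, 4, 6, 2, 12, 8, 10, 1, 5]; box-tests=9; leaf-entries=3; first=P5

== RESULT ==
9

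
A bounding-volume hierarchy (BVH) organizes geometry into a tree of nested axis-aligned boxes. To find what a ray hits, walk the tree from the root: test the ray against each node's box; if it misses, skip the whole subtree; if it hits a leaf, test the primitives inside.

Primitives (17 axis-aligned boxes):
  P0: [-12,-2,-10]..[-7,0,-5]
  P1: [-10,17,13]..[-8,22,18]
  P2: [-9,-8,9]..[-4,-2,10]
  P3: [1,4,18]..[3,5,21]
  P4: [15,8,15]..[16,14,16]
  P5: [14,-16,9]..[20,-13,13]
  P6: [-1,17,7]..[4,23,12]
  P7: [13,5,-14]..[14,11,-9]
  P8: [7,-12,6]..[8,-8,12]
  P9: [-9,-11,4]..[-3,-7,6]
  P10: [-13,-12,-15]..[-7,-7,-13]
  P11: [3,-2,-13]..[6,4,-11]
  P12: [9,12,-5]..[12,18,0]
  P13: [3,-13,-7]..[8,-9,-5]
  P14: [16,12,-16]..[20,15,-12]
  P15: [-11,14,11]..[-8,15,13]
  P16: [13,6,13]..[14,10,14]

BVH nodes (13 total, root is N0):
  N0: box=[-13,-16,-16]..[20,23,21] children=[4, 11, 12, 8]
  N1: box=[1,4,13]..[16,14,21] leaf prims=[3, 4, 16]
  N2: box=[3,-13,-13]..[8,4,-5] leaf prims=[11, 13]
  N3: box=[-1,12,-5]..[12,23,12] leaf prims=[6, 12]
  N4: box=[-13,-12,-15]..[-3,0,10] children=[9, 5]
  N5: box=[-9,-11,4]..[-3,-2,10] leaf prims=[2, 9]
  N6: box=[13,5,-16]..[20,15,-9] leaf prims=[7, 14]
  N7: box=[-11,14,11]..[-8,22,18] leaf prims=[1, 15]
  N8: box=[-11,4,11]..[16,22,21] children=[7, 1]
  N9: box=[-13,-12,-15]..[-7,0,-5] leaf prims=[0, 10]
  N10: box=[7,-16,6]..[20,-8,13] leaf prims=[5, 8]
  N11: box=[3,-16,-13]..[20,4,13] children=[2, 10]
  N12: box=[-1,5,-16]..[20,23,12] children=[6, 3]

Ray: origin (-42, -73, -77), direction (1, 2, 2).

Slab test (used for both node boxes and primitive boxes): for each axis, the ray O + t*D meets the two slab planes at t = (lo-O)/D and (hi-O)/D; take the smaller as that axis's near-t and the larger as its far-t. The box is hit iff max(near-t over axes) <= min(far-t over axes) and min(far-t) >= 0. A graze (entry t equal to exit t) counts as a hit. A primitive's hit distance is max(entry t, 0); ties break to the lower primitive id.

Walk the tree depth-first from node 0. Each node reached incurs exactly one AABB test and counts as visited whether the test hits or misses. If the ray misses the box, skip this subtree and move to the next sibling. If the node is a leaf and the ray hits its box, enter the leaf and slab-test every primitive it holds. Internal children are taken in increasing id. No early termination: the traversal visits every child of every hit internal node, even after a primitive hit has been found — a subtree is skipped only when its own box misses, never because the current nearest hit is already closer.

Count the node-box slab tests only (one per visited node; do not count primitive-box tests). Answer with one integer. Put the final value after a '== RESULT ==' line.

Traverse from the root:
N0 x:[29,62] y:[57/2,48] z:[61/2,49] -> hit [61/2,48], descend [4, 8, 11, 12]
  N4 x:[29,39] y:[61/2,73/2] z:[31,87/2] -> hit [31,73/2], descend [5, 9]
    N5 x:[33,39] y:[31,71/2] z:[81/2,87/2] -> miss, prune
    N9 x:[29,35] y:[61/2,73/2] z:[31,36] -> hit [31,35] leaf, test {P0(miss), P10@t=31}
  N8 x:[31,58] y:[77/2,95/2] z:[44,49] -> hit [44,95/2], descend [1, 7]
    N1 x:[43,58] y:[77/2,87/2] z:[45,49] -> miss, prune
    N7 x:[31,34] y:[87/2,95/2] z:[44,95/2] -> miss, prune
  N11 x:[45,62] y:[57/2,77/2] z:[32,45] -> miss, prune
  N12 x:[41,62] y:[39,48] z:[61/2,89/2] -> hit [41,89/2], descend [3, 6]
    N3 x:[41,54] y:[85/2,48] z:[36,89/2] -> hit [85/2,89/2] leaf, test {P6(miss), P12(miss)}
    N6 x:[55,62] y:[39,44] z:[61/2,34] -> miss, prune

order=[0, 4, 5, 9, 8, 1, 7, 11, 12, 3, 6]  |boxes|=11  |leaves|=2  hit=P10

== RESULT ==
11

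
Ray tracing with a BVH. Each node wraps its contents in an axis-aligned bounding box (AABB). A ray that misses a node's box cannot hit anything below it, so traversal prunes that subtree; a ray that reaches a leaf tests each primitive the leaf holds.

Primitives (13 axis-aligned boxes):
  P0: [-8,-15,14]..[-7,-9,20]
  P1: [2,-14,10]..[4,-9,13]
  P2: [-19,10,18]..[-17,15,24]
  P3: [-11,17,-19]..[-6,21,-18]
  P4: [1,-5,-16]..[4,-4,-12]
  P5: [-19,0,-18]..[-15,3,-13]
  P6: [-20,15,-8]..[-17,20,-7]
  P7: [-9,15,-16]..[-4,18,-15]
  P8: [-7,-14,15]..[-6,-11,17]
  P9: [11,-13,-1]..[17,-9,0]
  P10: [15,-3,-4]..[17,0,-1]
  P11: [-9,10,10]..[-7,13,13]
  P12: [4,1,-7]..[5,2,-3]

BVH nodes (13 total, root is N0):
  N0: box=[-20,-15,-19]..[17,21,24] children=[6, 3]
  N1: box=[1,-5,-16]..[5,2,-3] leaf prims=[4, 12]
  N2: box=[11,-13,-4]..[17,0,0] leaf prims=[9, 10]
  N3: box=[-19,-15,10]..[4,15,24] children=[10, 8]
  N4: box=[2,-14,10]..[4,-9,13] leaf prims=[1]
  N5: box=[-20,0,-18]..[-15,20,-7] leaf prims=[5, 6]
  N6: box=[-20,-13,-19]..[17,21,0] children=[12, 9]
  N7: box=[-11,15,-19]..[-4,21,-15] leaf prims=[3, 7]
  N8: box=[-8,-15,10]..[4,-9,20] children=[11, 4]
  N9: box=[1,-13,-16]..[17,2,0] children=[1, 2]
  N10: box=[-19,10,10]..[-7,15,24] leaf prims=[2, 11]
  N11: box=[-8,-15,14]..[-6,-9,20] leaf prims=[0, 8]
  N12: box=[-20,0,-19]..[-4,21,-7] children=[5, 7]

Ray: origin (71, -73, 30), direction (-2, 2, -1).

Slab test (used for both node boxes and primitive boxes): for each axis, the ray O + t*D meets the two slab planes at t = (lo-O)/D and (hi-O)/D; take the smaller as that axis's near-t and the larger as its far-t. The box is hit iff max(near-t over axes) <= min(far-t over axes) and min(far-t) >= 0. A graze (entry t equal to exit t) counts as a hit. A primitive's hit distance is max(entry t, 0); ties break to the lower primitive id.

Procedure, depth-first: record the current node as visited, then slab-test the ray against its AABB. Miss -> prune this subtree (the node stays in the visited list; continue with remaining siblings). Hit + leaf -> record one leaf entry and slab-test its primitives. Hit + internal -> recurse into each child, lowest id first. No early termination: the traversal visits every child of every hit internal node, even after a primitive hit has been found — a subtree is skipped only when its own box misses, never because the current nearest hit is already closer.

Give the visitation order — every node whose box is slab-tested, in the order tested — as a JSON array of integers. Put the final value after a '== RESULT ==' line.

Walk:
N0 x:[27,91/2] y:[29,47] z:[6,49] -> hit [29,91/2], descend [3, 6]
  N3 x:[67/2,45] y:[29,44] z:[6,20] -> miss, prune
  N6 x:[27,91/2] y:[30,47] z:[30,49] -> hit [30,91/2], descend [9, 12]
    N9 x:[27,35] y:[30,75/2] z:[30,46] -> hit [30,35], descend [1, 2]
      N1 x:[33,35] y:[34,75/2] z:[33,46] -> hit [34,35] leaf, test {P4(miss), P12(miss)}
      N2 x:[27,30] y:[30,73/2] z:[30,34] -> hit [30,30] leaf, test {P9@t=30, P10(miss)}
    N12 x:[75/2,91/2] y:[73/2,47] z:[37,49] -> hit [75/2,91/2], descend [5, 7]
      N5 x:[43,91/2] y:[73/2,93/2] z:[37,48] -> hit [43,91/2] leaf, test {P5(miss), P6(miss)}
      N7 x:[75/2,41] y:[44,47] z:[45,49] -> miss, prune

Visited [0, 3, 6, 9, 1, 2, 12, 5, 7]. Tests: 9 box, 3 leaf. Nearest: P9.

== RESULT ==
[0, 3, 6, 9, 1, 2, 12, 5, 7]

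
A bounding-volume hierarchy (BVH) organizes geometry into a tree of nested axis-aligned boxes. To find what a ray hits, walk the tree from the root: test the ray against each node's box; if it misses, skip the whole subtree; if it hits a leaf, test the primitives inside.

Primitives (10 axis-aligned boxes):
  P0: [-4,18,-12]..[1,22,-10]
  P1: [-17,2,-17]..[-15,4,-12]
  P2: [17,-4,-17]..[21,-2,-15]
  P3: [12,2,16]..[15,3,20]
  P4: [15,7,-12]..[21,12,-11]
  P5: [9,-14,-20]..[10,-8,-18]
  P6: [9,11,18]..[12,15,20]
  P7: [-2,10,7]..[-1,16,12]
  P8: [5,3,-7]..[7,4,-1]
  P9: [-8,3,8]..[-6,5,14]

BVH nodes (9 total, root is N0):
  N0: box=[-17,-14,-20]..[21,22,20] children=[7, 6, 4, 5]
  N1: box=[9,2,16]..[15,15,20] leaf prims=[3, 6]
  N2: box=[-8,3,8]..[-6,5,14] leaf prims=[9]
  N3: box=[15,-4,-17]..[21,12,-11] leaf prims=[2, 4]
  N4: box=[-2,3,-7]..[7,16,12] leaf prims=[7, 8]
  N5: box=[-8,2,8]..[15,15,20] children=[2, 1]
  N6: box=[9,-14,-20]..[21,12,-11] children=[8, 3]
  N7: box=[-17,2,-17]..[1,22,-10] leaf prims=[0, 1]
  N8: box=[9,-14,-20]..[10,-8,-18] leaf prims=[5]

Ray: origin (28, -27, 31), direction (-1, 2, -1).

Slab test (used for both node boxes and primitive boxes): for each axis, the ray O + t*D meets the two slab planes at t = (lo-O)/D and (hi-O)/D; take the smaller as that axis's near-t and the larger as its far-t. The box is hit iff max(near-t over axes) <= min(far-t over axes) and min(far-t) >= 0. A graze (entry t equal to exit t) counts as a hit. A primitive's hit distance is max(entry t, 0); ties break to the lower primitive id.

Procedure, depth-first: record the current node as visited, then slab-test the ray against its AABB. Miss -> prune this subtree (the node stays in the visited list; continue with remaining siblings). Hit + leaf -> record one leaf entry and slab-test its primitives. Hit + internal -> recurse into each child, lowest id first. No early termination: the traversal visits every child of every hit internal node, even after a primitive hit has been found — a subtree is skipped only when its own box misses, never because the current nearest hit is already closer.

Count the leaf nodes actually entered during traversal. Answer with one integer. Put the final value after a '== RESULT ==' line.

Traverse from the root:
N0 x:[7,45] y:[13/2,49/2] z:[11,51] -> hit [11,49/2], descend [4, 5, 6, 7]
  N4 x:[21,30] y:[15,43/2] z:[19,38] -> hit [21,43/2] leaf, test {P7(miss), P8(miss)}
  N5 x:[13,36] y:[29/2,21] z:[11,23] -> hit [29/2,21], descend [1, 2]
    N1 x:[13,19] y:[29/2,21] z:[11,15] -> hit [29/2,15] leaf, test {P3@t=29/2, P6(miss)}
    N2 x:[34,36] y:[15,16] z:[17,23] -> miss, prune
  N6 x:[7,19] y:[13/2,39/2] z:[42,51] -> miss, prune
  N7 x:[27,45] y:[29/2,49/2] z:[41,48] -> miss, prune

Visited [0, 4, 5, 1, 2, 6, 7]. Tests: 7 box, 2 leaf. Nearest: P3.

== RESULT ==
2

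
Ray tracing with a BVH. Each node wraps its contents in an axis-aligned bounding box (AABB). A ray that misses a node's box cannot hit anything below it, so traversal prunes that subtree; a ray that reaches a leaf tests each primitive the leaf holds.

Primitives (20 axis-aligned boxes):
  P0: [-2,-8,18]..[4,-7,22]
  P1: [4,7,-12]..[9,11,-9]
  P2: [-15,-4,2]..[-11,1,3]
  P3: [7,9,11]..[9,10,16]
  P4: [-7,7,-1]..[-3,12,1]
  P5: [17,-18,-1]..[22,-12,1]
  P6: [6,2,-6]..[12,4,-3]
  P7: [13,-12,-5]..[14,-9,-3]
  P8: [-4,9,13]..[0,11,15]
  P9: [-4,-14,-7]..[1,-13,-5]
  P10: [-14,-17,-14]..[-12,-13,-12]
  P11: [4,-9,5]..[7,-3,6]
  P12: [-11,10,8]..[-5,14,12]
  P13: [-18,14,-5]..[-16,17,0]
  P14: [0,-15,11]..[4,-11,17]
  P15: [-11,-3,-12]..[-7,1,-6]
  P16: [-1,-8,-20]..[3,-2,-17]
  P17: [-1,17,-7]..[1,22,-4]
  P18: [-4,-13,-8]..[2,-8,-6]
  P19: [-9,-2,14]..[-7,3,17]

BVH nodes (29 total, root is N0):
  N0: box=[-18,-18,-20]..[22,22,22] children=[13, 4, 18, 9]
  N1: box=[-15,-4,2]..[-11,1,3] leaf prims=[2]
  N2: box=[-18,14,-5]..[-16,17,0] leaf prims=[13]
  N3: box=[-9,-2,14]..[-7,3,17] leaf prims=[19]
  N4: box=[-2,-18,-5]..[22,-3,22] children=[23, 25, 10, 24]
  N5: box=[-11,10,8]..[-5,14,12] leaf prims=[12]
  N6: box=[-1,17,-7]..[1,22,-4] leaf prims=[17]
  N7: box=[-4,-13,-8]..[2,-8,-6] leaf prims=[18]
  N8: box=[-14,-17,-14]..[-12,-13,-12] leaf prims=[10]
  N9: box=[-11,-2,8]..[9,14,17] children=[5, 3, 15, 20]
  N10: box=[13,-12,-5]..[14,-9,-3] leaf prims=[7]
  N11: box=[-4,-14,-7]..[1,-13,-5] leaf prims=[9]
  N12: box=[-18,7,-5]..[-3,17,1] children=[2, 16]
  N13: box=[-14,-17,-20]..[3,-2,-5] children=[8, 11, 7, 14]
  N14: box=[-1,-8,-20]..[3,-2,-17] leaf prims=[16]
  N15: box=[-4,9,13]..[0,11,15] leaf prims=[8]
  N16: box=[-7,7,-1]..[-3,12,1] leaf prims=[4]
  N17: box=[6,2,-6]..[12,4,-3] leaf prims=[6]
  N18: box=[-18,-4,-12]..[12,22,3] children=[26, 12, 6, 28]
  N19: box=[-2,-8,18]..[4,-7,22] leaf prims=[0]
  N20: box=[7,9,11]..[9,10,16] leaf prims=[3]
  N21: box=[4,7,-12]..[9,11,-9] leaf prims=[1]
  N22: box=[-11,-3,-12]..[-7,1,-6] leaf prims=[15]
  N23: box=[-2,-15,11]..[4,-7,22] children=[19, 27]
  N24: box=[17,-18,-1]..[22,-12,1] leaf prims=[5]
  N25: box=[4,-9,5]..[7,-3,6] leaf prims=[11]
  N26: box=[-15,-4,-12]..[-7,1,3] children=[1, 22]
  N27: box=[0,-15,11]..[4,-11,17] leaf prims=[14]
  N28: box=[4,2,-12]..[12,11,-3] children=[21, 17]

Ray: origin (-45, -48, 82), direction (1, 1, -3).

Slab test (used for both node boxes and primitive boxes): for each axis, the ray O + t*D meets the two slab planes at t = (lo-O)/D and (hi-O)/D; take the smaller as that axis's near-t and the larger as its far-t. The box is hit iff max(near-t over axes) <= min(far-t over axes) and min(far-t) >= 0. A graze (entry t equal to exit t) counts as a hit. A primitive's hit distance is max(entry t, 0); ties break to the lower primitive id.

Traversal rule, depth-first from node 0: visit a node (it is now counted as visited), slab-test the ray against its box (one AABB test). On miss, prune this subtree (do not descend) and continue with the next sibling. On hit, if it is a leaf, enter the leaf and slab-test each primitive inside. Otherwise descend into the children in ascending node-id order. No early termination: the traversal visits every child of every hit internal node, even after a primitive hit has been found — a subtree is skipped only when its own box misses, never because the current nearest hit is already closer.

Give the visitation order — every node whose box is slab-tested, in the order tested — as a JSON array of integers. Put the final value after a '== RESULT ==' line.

Trace the traversal:
N0 x:[27,67] y:[30,70] z:[20,34] -> hit [30,34], descend [4, 9, 13, 18]
  N4 x:[43,67] y:[30,45] z:[20,29] -> miss, prune
  N9 x:[34,54] y:[46,62] z:[65/3,74/3] -> miss, prune
  N13 x:[31,48] y:[31,46] z:[29,34] -> hit [31,34], descend [7, 8, 11, 14]
    N7 x:[41,47] y:[35,40] z:[88/3,30] -> miss, prune
    N8 x:[31,33] y:[31,35] z:[94/3,32] -> hit [94/3,32] leaf, test {P10@t=94/3}
    N11 x:[41,46] y:[34,35] z:[29,89/3] -> miss, prune
    N14 x:[44,48] y:[40,46] z:[33,34] -> miss, prune
  N18 x:[27,57] y:[44,70] z:[79/3,94/3] -> miss, prune

Visited [0, 4, 9, 13, 7, 8, 11, 14, 18]. Tests: 9 box, 1 leaf. Nearest: P10.

== RESULT ==
[0, 4, 9, 13, 7, 8, 11, 14, 18]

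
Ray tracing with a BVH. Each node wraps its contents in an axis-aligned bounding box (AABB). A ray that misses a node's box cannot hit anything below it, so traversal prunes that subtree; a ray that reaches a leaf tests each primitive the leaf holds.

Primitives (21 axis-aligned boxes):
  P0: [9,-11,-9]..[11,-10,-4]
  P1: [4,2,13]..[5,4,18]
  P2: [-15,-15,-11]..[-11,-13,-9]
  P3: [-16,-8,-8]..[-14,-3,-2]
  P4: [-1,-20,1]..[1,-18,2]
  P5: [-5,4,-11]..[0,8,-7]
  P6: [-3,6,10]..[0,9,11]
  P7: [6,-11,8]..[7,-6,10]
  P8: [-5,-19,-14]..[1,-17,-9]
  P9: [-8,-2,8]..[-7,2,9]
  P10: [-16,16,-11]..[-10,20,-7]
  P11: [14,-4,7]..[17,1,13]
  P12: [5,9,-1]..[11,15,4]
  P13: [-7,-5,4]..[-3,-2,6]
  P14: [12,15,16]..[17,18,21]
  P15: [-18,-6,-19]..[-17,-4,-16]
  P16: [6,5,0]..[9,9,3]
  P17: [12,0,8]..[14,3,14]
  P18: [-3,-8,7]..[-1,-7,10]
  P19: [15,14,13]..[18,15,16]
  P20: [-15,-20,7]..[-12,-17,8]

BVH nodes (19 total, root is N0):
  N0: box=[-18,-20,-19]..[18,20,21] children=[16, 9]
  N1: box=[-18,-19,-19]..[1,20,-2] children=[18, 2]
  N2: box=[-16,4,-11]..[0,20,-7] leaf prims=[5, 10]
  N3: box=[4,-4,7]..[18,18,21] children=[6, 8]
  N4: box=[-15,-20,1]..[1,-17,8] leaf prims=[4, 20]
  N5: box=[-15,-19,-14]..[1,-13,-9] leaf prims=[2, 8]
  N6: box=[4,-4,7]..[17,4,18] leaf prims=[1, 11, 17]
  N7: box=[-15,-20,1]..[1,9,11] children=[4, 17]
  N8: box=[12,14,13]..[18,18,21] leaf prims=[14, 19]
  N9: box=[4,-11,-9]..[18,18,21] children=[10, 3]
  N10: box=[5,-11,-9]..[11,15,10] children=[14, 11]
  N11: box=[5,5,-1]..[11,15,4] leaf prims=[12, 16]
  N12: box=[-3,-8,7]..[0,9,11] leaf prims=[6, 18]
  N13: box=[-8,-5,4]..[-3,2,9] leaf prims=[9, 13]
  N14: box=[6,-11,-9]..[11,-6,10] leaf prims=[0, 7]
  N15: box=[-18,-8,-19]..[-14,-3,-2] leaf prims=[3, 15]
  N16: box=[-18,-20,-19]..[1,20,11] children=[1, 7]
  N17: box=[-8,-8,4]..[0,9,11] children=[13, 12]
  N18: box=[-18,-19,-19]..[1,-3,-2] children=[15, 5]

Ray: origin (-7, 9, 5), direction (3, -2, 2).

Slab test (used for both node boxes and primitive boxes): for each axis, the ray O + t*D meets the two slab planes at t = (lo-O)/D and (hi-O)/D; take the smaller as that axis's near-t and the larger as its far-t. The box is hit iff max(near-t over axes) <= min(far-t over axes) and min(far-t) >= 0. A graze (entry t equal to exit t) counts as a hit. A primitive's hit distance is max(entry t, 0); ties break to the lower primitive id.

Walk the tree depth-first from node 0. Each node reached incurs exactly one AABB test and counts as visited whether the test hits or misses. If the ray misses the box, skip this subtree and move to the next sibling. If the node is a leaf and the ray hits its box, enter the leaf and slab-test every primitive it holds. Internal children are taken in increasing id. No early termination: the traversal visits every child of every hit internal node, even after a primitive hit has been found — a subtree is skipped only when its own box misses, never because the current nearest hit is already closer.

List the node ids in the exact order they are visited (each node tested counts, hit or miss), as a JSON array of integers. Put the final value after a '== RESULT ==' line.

Trace the traversal:
N0 x:[-11/3,25/3] y:[-11/2,29/2] z:[-12,8] -> hit [-11/3,8], descend [9, 16]
  N9 x:[11/3,25/3] y:[-9/2,10] z:[-7,8] -> hit [11/3,8], descend [3, 10]
    N3 x:[11/3,25/3] y:[-9/2,13/2] z:[1,8] -> hit [11/3,13/2], descend [6, 8]
      N6 x:[11/3,8] y:[5/2,13/2] z:[1,13/2] -> hit [11/3,13/2] leaf, test {P1(miss), P11(miss), P17(miss)}
      N8 x:[19/3,25/3] y:[-9/2,-5/2] z:[4,8] -> miss, prune
    N10 x:[4,6] y:[-3,10] z:[-7,5/2] -> miss, prune
  N16 x:[-11/3,8/3] y:[-11/2,29/2] z:[-12,3] -> hit [-11/3,8/3], descend [1, 7]
    N1 x:[-11/3,8/3] y:[-11/2,14] z:[-12,-7/2] -> miss, prune
    N7 x:[-8/3,8/3] y:[0,29/2] z:[-2,3] -> hit [0,8/3], descend [4, 17]
      N4 x:[-8/3,8/3] y:[13,29/2] z:[-2,3/2] -> miss, prune
      N17 x:[-1/3,7/3] y:[0,17/2] z:[-1/2,3] -> hit [0,7/3], descend [12, 13]
        N12 x:[4/3,7/3] y:[0,17/2] z:[1,3] -> hit [4/3,7/3] leaf, test {P6(miss), P18(miss)}
        N13 x:[-1/3,4/3] y:[7/2,7] z:[-1/2,2] -> miss, prune

13 AABB tests over nodes [0, 9, 3, 6, 8, 10, 16, 1, 7, 4, 17, 12, 13]; 2 leaves entered; closest miss.

== RESULT ==
[0, 9, 3, 6, 8, 10, 16, 1, 7, 4, 17, 12, 13]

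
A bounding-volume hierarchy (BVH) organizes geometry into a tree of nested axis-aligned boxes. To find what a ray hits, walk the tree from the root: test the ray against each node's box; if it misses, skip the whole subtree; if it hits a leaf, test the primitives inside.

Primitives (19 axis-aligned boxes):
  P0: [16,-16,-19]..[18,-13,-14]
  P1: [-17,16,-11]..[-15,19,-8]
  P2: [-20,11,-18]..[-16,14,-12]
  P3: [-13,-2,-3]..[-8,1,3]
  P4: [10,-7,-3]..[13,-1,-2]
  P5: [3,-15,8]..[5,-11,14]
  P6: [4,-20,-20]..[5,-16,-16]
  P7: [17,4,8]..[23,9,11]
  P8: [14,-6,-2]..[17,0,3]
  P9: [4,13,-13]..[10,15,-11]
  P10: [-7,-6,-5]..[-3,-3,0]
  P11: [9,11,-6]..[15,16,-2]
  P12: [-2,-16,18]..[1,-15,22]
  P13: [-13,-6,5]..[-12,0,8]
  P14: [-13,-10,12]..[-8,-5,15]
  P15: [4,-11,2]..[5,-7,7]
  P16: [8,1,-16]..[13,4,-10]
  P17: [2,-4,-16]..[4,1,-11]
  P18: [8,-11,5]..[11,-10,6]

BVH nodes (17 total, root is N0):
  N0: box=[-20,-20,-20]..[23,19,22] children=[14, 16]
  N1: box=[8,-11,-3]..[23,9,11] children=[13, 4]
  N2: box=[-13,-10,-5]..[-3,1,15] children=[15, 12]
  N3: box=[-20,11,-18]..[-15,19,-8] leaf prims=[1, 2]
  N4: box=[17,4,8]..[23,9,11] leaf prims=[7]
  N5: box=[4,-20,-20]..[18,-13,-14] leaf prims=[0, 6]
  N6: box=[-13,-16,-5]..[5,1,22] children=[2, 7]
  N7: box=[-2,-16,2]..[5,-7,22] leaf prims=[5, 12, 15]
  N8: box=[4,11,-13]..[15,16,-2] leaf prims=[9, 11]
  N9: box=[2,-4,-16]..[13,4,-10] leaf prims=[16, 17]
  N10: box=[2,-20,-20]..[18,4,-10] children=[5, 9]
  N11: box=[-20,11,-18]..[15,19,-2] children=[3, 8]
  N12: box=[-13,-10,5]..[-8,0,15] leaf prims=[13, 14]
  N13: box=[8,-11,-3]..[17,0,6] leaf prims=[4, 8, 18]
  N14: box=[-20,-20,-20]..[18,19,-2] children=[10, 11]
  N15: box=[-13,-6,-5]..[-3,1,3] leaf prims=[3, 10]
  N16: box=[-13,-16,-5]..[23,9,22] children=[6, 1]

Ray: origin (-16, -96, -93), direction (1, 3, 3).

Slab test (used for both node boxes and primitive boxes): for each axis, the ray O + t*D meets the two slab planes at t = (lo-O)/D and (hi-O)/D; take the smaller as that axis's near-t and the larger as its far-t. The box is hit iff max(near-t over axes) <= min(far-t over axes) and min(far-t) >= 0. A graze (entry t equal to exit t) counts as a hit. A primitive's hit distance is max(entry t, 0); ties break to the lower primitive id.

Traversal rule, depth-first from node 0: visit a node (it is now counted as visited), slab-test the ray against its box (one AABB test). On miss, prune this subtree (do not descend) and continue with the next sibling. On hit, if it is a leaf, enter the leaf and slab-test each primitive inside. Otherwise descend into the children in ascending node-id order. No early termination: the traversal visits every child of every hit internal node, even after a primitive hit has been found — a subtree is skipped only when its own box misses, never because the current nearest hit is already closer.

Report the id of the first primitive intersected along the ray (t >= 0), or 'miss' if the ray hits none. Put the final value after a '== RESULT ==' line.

Walk:
N0 x:[-4,39] y:[76/3,115/3] z:[73/3,115/3] -> hit [76/3,115/3], descend [14, 16]
  N14 x:[-4,34] y:[76/3,115/3] z:[73/3,91/3] -> hit [76/3,91/3], descend [10, 11]
    N10 x:[18,34] y:[76/3,100/3] z:[73/3,83/3] -> hit [76/3,83/3], descend [5, 9]
      N5 x:[20,34] y:[76/3,83/3] z:[73/3,79/3] -> hit [76/3,79/3] leaf, test {P0(miss), P6(miss)}
      N9 x:[18,29] y:[92/3,100/3] z:[77/3,83/3] -> miss, prune
    N11 x:[-4,31] y:[107/3,115/3] z:[25,91/3] -> miss, prune
  N16 x:[3,39] y:[80/3,35] z:[88/3,115/3] -> hit [88/3,35], descend [1, 6]
    N1 x:[24,39] y:[85/3,35] z:[30,104/3] -> hit [30,104/3], descend [4, 13]
      N4 x:[33,39] y:[100/3,35] z:[101/3,104/3] -> hit [101/3,104/3] leaf, test {P7@t=101/3}
      N13 x:[24,33] y:[85/3,32] z:[30,33] -> hit [30,32] leaf, test {P4(miss), P8@t=91/3, P18(miss)}
    N6 x:[3,21] y:[80/3,97/3] z:[88/3,115/3] -> miss, prune

Summary -> nodes [0, 14, 10, 5, 9, 11, 16, 1, 4, 13, 6]; box-tests=11; leaf-entries=3; first=P8

== RESULT ==
8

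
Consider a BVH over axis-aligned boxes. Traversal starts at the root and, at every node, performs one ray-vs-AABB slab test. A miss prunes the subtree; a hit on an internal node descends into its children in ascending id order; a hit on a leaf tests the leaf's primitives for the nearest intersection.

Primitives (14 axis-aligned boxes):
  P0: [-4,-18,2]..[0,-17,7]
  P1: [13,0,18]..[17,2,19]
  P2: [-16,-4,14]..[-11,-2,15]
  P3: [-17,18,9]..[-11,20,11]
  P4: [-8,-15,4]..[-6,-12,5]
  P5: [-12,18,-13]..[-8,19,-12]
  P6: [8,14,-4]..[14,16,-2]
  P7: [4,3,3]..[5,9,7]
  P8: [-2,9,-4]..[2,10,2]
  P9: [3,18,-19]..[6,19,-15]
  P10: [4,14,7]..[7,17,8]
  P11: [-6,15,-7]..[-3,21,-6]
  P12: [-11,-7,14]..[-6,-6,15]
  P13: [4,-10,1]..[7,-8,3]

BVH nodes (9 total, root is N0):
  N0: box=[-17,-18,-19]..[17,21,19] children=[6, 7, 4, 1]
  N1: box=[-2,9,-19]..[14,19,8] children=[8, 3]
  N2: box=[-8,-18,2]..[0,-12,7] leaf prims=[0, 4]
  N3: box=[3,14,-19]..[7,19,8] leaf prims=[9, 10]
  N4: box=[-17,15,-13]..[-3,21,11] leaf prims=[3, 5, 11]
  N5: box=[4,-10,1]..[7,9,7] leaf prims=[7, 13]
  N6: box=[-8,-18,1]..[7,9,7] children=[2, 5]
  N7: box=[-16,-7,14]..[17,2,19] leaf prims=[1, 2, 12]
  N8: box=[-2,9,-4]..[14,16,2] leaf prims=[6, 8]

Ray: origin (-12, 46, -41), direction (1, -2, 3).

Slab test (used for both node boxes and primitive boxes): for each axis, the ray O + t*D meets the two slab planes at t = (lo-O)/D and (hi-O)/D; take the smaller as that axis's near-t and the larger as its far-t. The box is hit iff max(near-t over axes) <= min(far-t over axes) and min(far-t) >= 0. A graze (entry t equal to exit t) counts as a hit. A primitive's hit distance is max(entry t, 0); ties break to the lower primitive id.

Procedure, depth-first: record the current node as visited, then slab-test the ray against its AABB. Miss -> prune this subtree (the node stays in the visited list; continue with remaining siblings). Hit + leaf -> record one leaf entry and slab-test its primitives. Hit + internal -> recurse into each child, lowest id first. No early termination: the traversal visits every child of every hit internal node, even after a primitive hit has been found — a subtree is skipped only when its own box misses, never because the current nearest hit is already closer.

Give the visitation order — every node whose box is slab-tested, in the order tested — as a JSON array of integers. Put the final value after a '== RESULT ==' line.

Walk:
N0 x:[-5,29] y:[25/2,32] z:[22/3,20] -> hit [25/2,20], descend [1, 4, 6, 7]
  N1 x:[10,26] y:[27/2,37/2] z:[22/3,49/3] -> hit [27/2,49/3], descend [3, 8]
    N3 x:[15,19] y:[27/2,16] z:[22/3,49/3] -> hit [15,16] leaf, test {P9(miss), P10@t=16}
    N8 x:[10,26] y:[15,37/2] z:[37/3,43/3] -> miss, prune
  N4 x:[-5,9] y:[25/2,31/2] z:[28/3,52/3] -> miss, prune
  N6 x:[4,19] y:[37/2,32] z:[14,16] -> miss, prune
  N7 x:[-4,29] y:[22,53/2] z:[55/3,20] -> miss, prune

Visited [0, 1, 3, 8, 4, 6, 7]. Tests: 7 box, 1 leaf. Nearest: P10.

== RESULT ==
[0, 1, 3, 8, 4, 6, 7]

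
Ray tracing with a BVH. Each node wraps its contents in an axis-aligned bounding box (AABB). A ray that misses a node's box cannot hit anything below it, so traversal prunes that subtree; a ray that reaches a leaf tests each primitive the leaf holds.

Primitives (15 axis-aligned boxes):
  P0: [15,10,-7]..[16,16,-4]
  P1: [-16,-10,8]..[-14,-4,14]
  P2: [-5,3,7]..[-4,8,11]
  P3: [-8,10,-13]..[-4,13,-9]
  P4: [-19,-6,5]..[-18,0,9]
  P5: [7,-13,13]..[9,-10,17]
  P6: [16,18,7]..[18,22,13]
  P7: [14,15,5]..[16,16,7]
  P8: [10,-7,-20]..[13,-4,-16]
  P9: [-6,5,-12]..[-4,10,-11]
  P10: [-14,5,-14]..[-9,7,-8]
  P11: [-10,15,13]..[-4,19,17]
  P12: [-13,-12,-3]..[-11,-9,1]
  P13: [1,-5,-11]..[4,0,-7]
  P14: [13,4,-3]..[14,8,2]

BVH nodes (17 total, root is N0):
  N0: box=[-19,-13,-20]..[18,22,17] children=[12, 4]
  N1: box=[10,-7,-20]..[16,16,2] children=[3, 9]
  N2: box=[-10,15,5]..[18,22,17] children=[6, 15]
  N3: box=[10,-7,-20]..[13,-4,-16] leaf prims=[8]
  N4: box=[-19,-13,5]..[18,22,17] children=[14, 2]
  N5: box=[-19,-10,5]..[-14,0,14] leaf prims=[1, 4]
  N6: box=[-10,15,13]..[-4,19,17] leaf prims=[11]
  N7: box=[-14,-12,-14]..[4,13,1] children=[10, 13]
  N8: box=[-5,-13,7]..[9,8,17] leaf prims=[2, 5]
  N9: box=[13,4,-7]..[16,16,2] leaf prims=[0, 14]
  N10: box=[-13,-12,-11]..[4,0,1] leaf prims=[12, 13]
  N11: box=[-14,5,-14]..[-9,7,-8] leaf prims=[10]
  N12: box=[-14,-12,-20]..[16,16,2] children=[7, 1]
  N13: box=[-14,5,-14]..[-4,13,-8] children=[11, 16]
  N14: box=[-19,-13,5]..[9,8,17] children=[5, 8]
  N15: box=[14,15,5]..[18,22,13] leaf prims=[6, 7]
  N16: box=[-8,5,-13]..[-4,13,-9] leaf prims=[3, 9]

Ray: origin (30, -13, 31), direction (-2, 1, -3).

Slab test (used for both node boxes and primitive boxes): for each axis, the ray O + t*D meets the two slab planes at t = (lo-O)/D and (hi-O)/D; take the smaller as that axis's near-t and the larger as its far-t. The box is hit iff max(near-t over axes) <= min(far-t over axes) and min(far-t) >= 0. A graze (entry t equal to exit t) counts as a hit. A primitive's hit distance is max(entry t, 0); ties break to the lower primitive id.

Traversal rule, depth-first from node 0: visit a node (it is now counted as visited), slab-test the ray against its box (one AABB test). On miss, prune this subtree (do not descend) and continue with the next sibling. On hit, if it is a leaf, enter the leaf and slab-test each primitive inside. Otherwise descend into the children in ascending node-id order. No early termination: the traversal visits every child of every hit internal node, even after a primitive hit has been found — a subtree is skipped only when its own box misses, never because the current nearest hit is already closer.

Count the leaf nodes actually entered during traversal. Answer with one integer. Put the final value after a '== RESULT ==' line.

Walk:
N0 x:[6,49/2] y:[0,35] z:[14/3,17] -> hit [6,17], descend [4, 12]
  N4 x:[6,49/2] y:[0,35] z:[14/3,26/3] -> hit [6,26/3], descend [2, 14]
    N2 x:[6,20] y:[28,35] z:[14/3,26/3] -> miss, prune
    N14 x:[21/2,49/2] y:[0,21] z:[14/3,26/3] -> miss, prune
  N12 x:[7,22] y:[1,29] z:[29/3,17] -> hit [29/3,17], descend [1, 7]
    N1 x:[7,10] y:[6,29] z:[29/3,17] -> hit [29/3,10], descend [3, 9]
      N3 x:[17/2,10] y:[6,9] z:[47/3,17] -> miss, prune
      N9 x:[7,17/2] y:[17,29] z:[29/3,38/3] -> miss, prune
    N7 x:[13,22] y:[1,26] z:[10,15] -> hit [13,15], descend [10, 13]
      N10 x:[13,43/2] y:[1,13] z:[10,14] -> hit [13,13] leaf, test {P12(miss), P13@t=13}
      N13 x:[17,22] y:[18,26] z:[13,15] -> miss, prune

Summary -> nodes [0, 4, 2, 14, 12, 1, 3, 9, 7, 10, 13]; box-tests=11; leaf-entries=1; first=P13

== RESULT ==
1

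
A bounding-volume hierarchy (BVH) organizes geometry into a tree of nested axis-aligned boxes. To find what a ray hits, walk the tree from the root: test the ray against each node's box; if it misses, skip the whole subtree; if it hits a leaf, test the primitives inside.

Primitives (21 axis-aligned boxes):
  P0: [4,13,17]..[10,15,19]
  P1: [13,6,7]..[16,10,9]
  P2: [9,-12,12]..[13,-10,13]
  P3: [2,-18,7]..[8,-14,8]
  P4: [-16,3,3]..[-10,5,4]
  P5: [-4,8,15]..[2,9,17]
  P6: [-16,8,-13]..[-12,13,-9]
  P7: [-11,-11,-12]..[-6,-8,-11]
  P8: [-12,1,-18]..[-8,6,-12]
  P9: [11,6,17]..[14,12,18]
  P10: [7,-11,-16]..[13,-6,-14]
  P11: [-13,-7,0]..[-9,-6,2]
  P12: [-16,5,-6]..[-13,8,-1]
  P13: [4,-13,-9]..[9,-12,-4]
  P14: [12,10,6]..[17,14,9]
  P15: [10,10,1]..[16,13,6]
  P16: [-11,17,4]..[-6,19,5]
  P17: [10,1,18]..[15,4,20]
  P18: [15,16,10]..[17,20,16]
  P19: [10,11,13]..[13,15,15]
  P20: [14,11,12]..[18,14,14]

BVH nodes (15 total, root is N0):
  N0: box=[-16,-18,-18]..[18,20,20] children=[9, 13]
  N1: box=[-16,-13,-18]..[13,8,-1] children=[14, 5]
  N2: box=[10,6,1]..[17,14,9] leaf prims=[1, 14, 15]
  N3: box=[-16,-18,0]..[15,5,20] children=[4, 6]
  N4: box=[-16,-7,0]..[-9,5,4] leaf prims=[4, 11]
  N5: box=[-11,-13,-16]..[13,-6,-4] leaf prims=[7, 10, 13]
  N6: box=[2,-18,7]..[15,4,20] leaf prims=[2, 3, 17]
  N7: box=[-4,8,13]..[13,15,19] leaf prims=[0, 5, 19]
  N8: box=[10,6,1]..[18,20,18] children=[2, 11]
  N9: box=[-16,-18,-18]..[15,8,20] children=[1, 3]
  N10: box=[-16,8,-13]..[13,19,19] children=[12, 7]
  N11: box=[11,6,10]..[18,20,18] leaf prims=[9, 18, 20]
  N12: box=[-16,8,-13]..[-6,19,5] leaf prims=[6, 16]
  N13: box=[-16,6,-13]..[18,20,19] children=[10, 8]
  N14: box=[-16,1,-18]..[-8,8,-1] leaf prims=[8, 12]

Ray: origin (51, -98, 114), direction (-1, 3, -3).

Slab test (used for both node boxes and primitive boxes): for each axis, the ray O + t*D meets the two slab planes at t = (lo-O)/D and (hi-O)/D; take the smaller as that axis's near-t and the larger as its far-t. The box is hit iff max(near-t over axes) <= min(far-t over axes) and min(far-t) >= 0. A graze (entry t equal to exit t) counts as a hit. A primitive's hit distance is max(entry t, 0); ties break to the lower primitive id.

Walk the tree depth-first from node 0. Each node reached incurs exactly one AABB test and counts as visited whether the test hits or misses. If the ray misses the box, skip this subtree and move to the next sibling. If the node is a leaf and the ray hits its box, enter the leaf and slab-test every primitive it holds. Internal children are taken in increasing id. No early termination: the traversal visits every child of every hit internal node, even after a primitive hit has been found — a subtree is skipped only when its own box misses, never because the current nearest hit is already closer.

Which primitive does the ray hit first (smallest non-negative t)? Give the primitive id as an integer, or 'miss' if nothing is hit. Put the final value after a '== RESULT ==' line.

Trace the traversal:
N0 x:[33,67] y:[80/3,118/3] z:[94/3,44] -> hit [33,118/3], descend [9, 13]
  N9 x:[36,67] y:[80/3,106/3] z:[94/3,44] -> miss, prune
  N13 x:[33,67] y:[104/3,118/3] z:[95/3,127/3] -> hit [104/3,118/3], descend [8, 10]
    N8 x:[33,41] y:[104/3,118/3] z:[32,113/3] -> hit [104/3,113/3], descend [2, 11]
      N2 x:[34,41] y:[104/3,112/3] z:[35,113/3] -> hit [35,112/3] leaf, test {P1@t=35, P14@t=36, P15@t=36}
      N11 x:[33,40] y:[104/3,118/3] z:[32,104/3] -> hit [104/3,104/3] leaf, test {P9(miss), P18(miss), P20(miss)}
    N10 x:[38,67] y:[106/3,39] z:[95/3,127/3] -> hit [38,39], descend [7, 12]
      N7 x:[38,55] y:[106/3,113/3] z:[95/3,101/3] -> miss, prune
      N12 x:[57,67] y:[106/3,39] z:[109/3,127/3] -> miss, prune

9 AABB tests over nodes [0, 9, 13, 8, 2, 11, 10, 7, 12]; 2 leaves entered; closest P1.

== RESULT ==
1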